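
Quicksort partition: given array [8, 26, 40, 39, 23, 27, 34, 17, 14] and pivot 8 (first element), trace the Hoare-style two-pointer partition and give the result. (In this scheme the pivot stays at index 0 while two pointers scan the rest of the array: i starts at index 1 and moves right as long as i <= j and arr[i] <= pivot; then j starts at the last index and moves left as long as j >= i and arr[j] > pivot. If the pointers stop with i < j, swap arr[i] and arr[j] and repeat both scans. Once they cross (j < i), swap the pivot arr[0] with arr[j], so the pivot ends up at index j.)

Hoare-style two-pointer partition with pivot = 8:

Initial array: [8, 26, 40, 39, 23, 27, 34, 17, 14]

Pointers start at i = 1, j = 8.
i ends at 1, j ends at 0: the pointers have crossed (j < i), so scanning stops.

j = 0, so swapping arr[0] with arr[j] leaves the pivot at position 0: [8, 26, 40, 39, 23, 27, 34, 17, 14]
Pivot position: 0

After partitioning with pivot 8, the array becomes [8, 26, 40, 39, 23, 27, 34, 17, 14]. The pivot is placed at index 0. All elements to the left of the pivot are <= 8, and all elements to the right are > 8.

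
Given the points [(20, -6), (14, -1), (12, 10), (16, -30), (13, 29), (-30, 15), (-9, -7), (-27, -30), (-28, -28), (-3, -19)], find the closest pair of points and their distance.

Computing all pairwise distances among 10 points:

d((20, -6), (14, -1)) = 7.8102
d((20, -6), (12, 10)) = 17.8885
d((20, -6), (16, -30)) = 24.3311
d((20, -6), (13, 29)) = 35.6931
d((20, -6), (-30, 15)) = 54.231
d((20, -6), (-9, -7)) = 29.0172
d((20, -6), (-27, -30)) = 52.7731
d((20, -6), (-28, -28)) = 52.8015
d((20, -6), (-3, -19)) = 26.4197
d((14, -1), (12, 10)) = 11.1803
d((14, -1), (16, -30)) = 29.0689
d((14, -1), (13, 29)) = 30.0167
d((14, -1), (-30, 15)) = 46.8188
d((14, -1), (-9, -7)) = 23.7697
d((14, -1), (-27, -30)) = 50.2195
d((14, -1), (-28, -28)) = 49.93
d((14, -1), (-3, -19)) = 24.7588
d((12, 10), (16, -30)) = 40.1995
d((12, 10), (13, 29)) = 19.0263
d((12, 10), (-30, 15)) = 42.2966
d((12, 10), (-9, -7)) = 27.0185
d((12, 10), (-27, -30)) = 55.8659
d((12, 10), (-28, -28)) = 55.1725
d((12, 10), (-3, -19)) = 32.6497
d((16, -30), (13, 29)) = 59.0762
d((16, -30), (-30, 15)) = 64.3506
d((16, -30), (-9, -7)) = 33.9706
d((16, -30), (-27, -30)) = 43.0
d((16, -30), (-28, -28)) = 44.0454
d((16, -30), (-3, -19)) = 21.9545
d((13, 29), (-30, 15)) = 45.2217
d((13, 29), (-9, -7)) = 42.19
d((13, 29), (-27, -30)) = 71.2811
d((13, 29), (-28, -28)) = 70.214
d((13, 29), (-3, -19)) = 50.5964
d((-30, 15), (-9, -7)) = 30.4138
d((-30, 15), (-27, -30)) = 45.0999
d((-30, 15), (-28, -28)) = 43.0465
d((-30, 15), (-3, -19)) = 43.4166
d((-9, -7), (-27, -30)) = 29.2062
d((-9, -7), (-28, -28)) = 28.3196
d((-9, -7), (-3, -19)) = 13.4164
d((-27, -30), (-28, -28)) = 2.2361 <-- minimum
d((-27, -30), (-3, -19)) = 26.4008
d((-28, -28), (-3, -19)) = 26.5707

Closest pair: (-27, -30) and (-28, -28) with distance 2.2361

The closest pair is (-27, -30) and (-28, -28) with Euclidean distance 2.2361. For 10 points, brute-force pairwise comparison is shown above. For large n, the divide-and-conquer algorithm (sort by x, recurse on halves, check the dividing strip) achieves O(n log n).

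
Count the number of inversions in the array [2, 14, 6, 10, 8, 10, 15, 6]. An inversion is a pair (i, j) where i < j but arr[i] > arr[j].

Finding inversions in [2, 14, 6, 10, 8, 10, 15, 6]:

(1, 2): arr[1]=14 > arr[2]=6
(1, 3): arr[1]=14 > arr[3]=10
(1, 4): arr[1]=14 > arr[4]=8
(1, 5): arr[1]=14 > arr[5]=10
(1, 7): arr[1]=14 > arr[7]=6
(3, 4): arr[3]=10 > arr[4]=8
(3, 7): arr[3]=10 > arr[7]=6
(4, 7): arr[4]=8 > arr[7]=6
(5, 7): arr[5]=10 > arr[7]=6
(6, 7): arr[6]=15 > arr[7]=6

Total inversions: 10

The array has 10 inversion(s): (1,2), (1,3), (1,4), (1,5), (1,7), (3,4), (3,7), (4,7), (5,7), (6,7). Each pair (i,j) satisfies i < j and arr[i] > arr[j].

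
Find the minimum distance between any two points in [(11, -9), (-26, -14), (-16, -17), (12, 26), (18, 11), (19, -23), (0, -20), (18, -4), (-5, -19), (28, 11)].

Computing all pairwise distances among 10 points:

d((11, -9), (-26, -14)) = 37.3363
d((11, -9), (-16, -17)) = 28.1603
d((11, -9), (12, 26)) = 35.0143
d((11, -9), (18, 11)) = 21.1896
d((11, -9), (19, -23)) = 16.1245
d((11, -9), (0, -20)) = 15.5563
d((11, -9), (18, -4)) = 8.6023
d((11, -9), (-5, -19)) = 18.868
d((11, -9), (28, 11)) = 26.2488
d((-26, -14), (-16, -17)) = 10.4403
d((-26, -14), (12, 26)) = 55.1725
d((-26, -14), (18, 11)) = 50.6063
d((-26, -14), (19, -23)) = 45.8912
d((-26, -14), (0, -20)) = 26.6833
d((-26, -14), (18, -4)) = 45.1221
d((-26, -14), (-5, -19)) = 21.587
d((-26, -14), (28, 11)) = 59.5063
d((-16, -17), (12, 26)) = 51.3128
d((-16, -17), (18, 11)) = 44.0454
d((-16, -17), (19, -23)) = 35.5106
d((-16, -17), (0, -20)) = 16.2788
d((-16, -17), (18, -4)) = 36.4005
d((-16, -17), (-5, -19)) = 11.1803
d((-16, -17), (28, 11)) = 52.1536
d((12, 26), (18, 11)) = 16.1555
d((12, 26), (19, -23)) = 49.4975
d((12, 26), (0, -20)) = 47.5395
d((12, 26), (18, -4)) = 30.5941
d((12, 26), (-5, -19)) = 48.1041
d((12, 26), (28, 11)) = 21.9317
d((18, 11), (19, -23)) = 34.0147
d((18, 11), (0, -20)) = 35.8469
d((18, 11), (18, -4)) = 15.0
d((18, 11), (-5, -19)) = 37.8021
d((18, 11), (28, 11)) = 10.0
d((19, -23), (0, -20)) = 19.2354
d((19, -23), (18, -4)) = 19.0263
d((19, -23), (-5, -19)) = 24.3311
d((19, -23), (28, 11)) = 35.171
d((0, -20), (18, -4)) = 24.0832
d((0, -20), (-5, -19)) = 5.099 <-- minimum
d((0, -20), (28, 11)) = 41.7732
d((18, -4), (-5, -19)) = 27.4591
d((18, -4), (28, 11)) = 18.0278
d((-5, -19), (28, 11)) = 44.5982

Closest pair: (0, -20) and (-5, -19) with distance 5.099

The closest pair is (0, -20) and (-5, -19) with Euclidean distance 5.099. For 10 points, brute-force pairwise comparison is shown above. For large n, the divide-and-conquer algorithm (sort by x, recurse on halves, check the dividing strip) achieves O(n log n).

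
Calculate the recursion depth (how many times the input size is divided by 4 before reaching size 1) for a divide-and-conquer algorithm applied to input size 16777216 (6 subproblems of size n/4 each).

For divide and conquer with division factor 4:

Problem sizes at each level:
Level 0: 16777216
Level 1: 4194304
Level 2: 1048576
Level 3: 262144
Level 4: 65536
Level 5: 16384
Level 6: 4096
Level 7: 1024
Level 8: 256
Level 9: 64
Level 10: 16
Level 11: 4
Level 12: 1

The root is level 0 and the size-1 base case is level 12 (the tree spans levels 0 through 12, i.e. 13 levels counting the root), so the depth is the number of divisions: log_4(16777216) = 12

The recursion tree depth is log_4(16777216) = 12. At each level, the problem size is divided by 4, so it takes 12 divisions to reduce to a base case of size 1. The algorithm makes 6 recursive calls at each level.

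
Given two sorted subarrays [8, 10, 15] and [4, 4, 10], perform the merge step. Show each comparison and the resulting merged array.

Merging process:

Compare 8 vs 4: take 4 from right. Merged: [4]
Compare 8 vs 4: take 4 from right. Merged: [4, 4]
Compare 8 vs 10: take 8 from left. Merged: [4, 4, 8]
Compare 10 vs 10: take 10 from left. Merged: [4, 4, 8, 10]
Compare 15 vs 10: take 10 from right. Merged: [4, 4, 8, 10, 10]
Append remaining from left: [15]. Merged: [4, 4, 8, 10, 10, 15]

Final merged array: [4, 4, 8, 10, 10, 15]
Total comparisons: 5

The merged array is [4, 4, 8, 10, 10, 15], requiring 5 comparisons. The merge step runs in O(n) time where n is the total number of elements.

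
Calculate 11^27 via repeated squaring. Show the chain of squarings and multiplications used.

Computing 11^27 by squaring (build up from 11^1; each line after the first costs one multiplication):

11^1 = 11
11^2 = (11^1)^2 = 11^2 = 121
11^3 = 11 * 11^2 = 11 * 121 = 1331
11^6 = (11^3)^2 = 1331^2 = 1771561
11^12 = (11^6)^2 = 1771561^2 = 3138428376721
11^13 = 11 * 11^12 = 11 * 3138428376721 = 34522712143931
11^26 = (11^13)^2 = 34522712143931^2 = 1191817653772720942460132761
11^27 = 11 * 11^26 = 11 * 1191817653772720942460132761 = 13109994191499930367061460371

Result: 13109994191499930367061460371
Multiplications needed: 7 (7 lines after 11^1)

11^27 = 13109994191499930367061460371. Using exponentiation by squaring, this requires 7 multiplications. The key idea: if the exponent is even, square the half-power; if odd, multiply by the base once.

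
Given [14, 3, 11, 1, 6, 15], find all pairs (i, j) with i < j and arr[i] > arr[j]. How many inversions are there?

Finding inversions in [14, 3, 11, 1, 6, 15]:

(0, 1): arr[0]=14 > arr[1]=3
(0, 2): arr[0]=14 > arr[2]=11
(0, 3): arr[0]=14 > arr[3]=1
(0, 4): arr[0]=14 > arr[4]=6
(1, 3): arr[1]=3 > arr[3]=1
(2, 3): arr[2]=11 > arr[3]=1
(2, 4): arr[2]=11 > arr[4]=6

Total inversions: 7

The array has 7 inversion(s): (0,1), (0,2), (0,3), (0,4), (1,3), (2,3), (2,4). Each pair (i,j) satisfies i < j and arr[i] > arr[j].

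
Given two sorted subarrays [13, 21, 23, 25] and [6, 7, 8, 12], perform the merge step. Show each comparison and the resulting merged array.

Merging process:

Compare 13 vs 6: take 6 from right. Merged: [6]
Compare 13 vs 7: take 7 from right. Merged: [6, 7]
Compare 13 vs 8: take 8 from right. Merged: [6, 7, 8]
Compare 13 vs 12: take 12 from right. Merged: [6, 7, 8, 12]
Append remaining from left: [13, 21, 23, 25]. Merged: [6, 7, 8, 12, 13, 21, 23, 25]

Final merged array: [6, 7, 8, 12, 13, 21, 23, 25]
Total comparisons: 4

The merged array is [6, 7, 8, 12, 13, 21, 23, 25], requiring 4 comparisons. The merge step runs in O(n) time where n is the total number of elements.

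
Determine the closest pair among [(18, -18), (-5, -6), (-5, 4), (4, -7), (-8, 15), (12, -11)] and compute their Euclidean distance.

Computing all pairwise distances among 6 points:

d((18, -18), (-5, -6)) = 25.9422
d((18, -18), (-5, 4)) = 31.8277
d((18, -18), (4, -7)) = 17.8045
d((18, -18), (-8, 15)) = 42.0119
d((18, -18), (12, -11)) = 9.2195
d((-5, -6), (-5, 4)) = 10.0
d((-5, -6), (4, -7)) = 9.0554
d((-5, -6), (-8, 15)) = 21.2132
d((-5, -6), (12, -11)) = 17.72
d((-5, 4), (4, -7)) = 14.2127
d((-5, 4), (-8, 15)) = 11.4018
d((-5, 4), (12, -11)) = 22.6716
d((4, -7), (-8, 15)) = 25.0599
d((4, -7), (12, -11)) = 8.9443 <-- minimum
d((-8, 15), (12, -11)) = 32.8024

Closest pair: (4, -7) and (12, -11) with distance 8.9443

The closest pair is (4, -7) and (12, -11) with Euclidean distance 8.9443. For 6 points, brute-force pairwise comparison is shown above. For large n, the divide-and-conquer algorithm (sort by x, recurse on halves, check the dividing strip) achieves O(n log n).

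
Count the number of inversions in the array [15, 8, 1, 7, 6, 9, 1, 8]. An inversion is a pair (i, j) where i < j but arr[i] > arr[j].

Finding inversions in [15, 8, 1, 7, 6, 9, 1, 8]:

(0, 1): arr[0]=15 > arr[1]=8
(0, 2): arr[0]=15 > arr[2]=1
(0, 3): arr[0]=15 > arr[3]=7
(0, 4): arr[0]=15 > arr[4]=6
(0, 5): arr[0]=15 > arr[5]=9
(0, 6): arr[0]=15 > arr[6]=1
(0, 7): arr[0]=15 > arr[7]=8
(1, 2): arr[1]=8 > arr[2]=1
(1, 3): arr[1]=8 > arr[3]=7
(1, 4): arr[1]=8 > arr[4]=6
(1, 6): arr[1]=8 > arr[6]=1
(3, 4): arr[3]=7 > arr[4]=6
(3, 6): arr[3]=7 > arr[6]=1
(4, 6): arr[4]=6 > arr[6]=1
(5, 6): arr[5]=9 > arr[6]=1
(5, 7): arr[5]=9 > arr[7]=8

Total inversions: 16

The array has 16 inversion(s): (0,1), (0,2), (0,3), (0,4), (0,5), (0,6), (0,7), (1,2), (1,3), (1,4), (1,6), (3,4), (3,6), (4,6), (5,6), (5,7). Each pair (i,j) satisfies i < j and arr[i] > arr[j].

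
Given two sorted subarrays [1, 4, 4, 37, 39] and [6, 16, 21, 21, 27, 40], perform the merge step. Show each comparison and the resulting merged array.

Merging process:

Compare 1 vs 6: take 1 from left. Merged: [1]
Compare 4 vs 6: take 4 from left. Merged: [1, 4]
Compare 4 vs 6: take 4 from left. Merged: [1, 4, 4]
Compare 37 vs 6: take 6 from right. Merged: [1, 4, 4, 6]
Compare 37 vs 16: take 16 from right. Merged: [1, 4, 4, 6, 16]
Compare 37 vs 21: take 21 from right. Merged: [1, 4, 4, 6, 16, 21]
Compare 37 vs 21: take 21 from right. Merged: [1, 4, 4, 6, 16, 21, 21]
Compare 37 vs 27: take 27 from right. Merged: [1, 4, 4, 6, 16, 21, 21, 27]
Compare 37 vs 40: take 37 from left. Merged: [1, 4, 4, 6, 16, 21, 21, 27, 37]
Compare 39 vs 40: take 39 from left. Merged: [1, 4, 4, 6, 16, 21, 21, 27, 37, 39]
Append remaining from right: [40]. Merged: [1, 4, 4, 6, 16, 21, 21, 27, 37, 39, 40]

Final merged array: [1, 4, 4, 6, 16, 21, 21, 27, 37, 39, 40]
Total comparisons: 10

The merged array is [1, 4, 4, 6, 16, 21, 21, 27, 37, 39, 40], requiring 10 comparisons. The merge step runs in O(n) time where n is the total number of elements.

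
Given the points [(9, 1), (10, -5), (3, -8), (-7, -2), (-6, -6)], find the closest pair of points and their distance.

Computing all pairwise distances among 5 points:

d((9, 1), (10, -5)) = 6.0828
d((9, 1), (3, -8)) = 10.8167
d((9, 1), (-7, -2)) = 16.2788
d((9, 1), (-6, -6)) = 16.5529
d((10, -5), (3, -8)) = 7.6158
d((10, -5), (-7, -2)) = 17.2627
d((10, -5), (-6, -6)) = 16.0312
d((3, -8), (-7, -2)) = 11.6619
d((3, -8), (-6, -6)) = 9.2195
d((-7, -2), (-6, -6)) = 4.1231 <-- minimum

Closest pair: (-7, -2) and (-6, -6) with distance 4.1231

The closest pair is (-7, -2) and (-6, -6) with Euclidean distance 4.1231. For 5 points, brute-force pairwise comparison is shown above. For large n, the divide-and-conquer algorithm (sort by x, recurse on halves, check the dividing strip) achieves O(n log n).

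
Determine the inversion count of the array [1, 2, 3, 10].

Finding inversions in [1, 2, 3, 10]:


Total inversions: 0

The array has 0 inversions. It is already sorted.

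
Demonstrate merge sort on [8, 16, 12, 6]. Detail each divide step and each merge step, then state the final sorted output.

Merge sort trace:

Split: [8, 16, 12, 6] -> [8, 16] and [12, 6]
  Split: [8, 16] -> [8] and [16]
  Merge: [8] + [16] -> [8, 16]
  Split: [12, 6] -> [12] and [6]
  Merge: [12] + [6] -> [6, 12]
Merge: [8, 16] + [6, 12] -> [6, 8, 12, 16]

Final sorted array: [6, 8, 12, 16]

The merge sort proceeds by recursively splitting the array and merging sorted halves.
After all merges, the sorted array is [6, 8, 12, 16].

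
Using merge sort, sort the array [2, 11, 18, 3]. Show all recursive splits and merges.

Merge sort trace:

Split: [2, 11, 18, 3] -> [2, 11] and [18, 3]
  Split: [2, 11] -> [2] and [11]
  Merge: [2] + [11] -> [2, 11]
  Split: [18, 3] -> [18] and [3]
  Merge: [18] + [3] -> [3, 18]
Merge: [2, 11] + [3, 18] -> [2, 3, 11, 18]

Final sorted array: [2, 3, 11, 18]

The merge sort proceeds by recursively splitting the array and merging sorted halves.
After all merges, the sorted array is [2, 3, 11, 18].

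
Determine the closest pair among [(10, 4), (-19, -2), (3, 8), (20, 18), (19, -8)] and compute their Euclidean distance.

Computing all pairwise distances among 5 points:

d((10, 4), (-19, -2)) = 29.6142
d((10, 4), (3, 8)) = 8.0623 <-- minimum
d((10, 4), (20, 18)) = 17.2047
d((10, 4), (19, -8)) = 15.0
d((-19, -2), (3, 8)) = 24.1661
d((-19, -2), (20, 18)) = 43.8292
d((-19, -2), (19, -8)) = 38.4708
d((3, 8), (20, 18)) = 19.7231
d((3, 8), (19, -8)) = 22.6274
d((20, 18), (19, -8)) = 26.0192

Closest pair: (10, 4) and (3, 8) with distance 8.0623

The closest pair is (10, 4) and (3, 8) with Euclidean distance 8.0623. For 5 points, brute-force pairwise comparison is shown above. For large n, the divide-and-conquer algorithm (sort by x, recurse on halves, check the dividing strip) achieves O(n log n).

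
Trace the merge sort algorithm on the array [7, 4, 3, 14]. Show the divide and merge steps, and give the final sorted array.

Merge sort trace:

Split: [7, 4, 3, 14] -> [7, 4] and [3, 14]
  Split: [7, 4] -> [7] and [4]
  Merge: [7] + [4] -> [4, 7]
  Split: [3, 14] -> [3] and [14]
  Merge: [3] + [14] -> [3, 14]
Merge: [4, 7] + [3, 14] -> [3, 4, 7, 14]

Final sorted array: [3, 4, 7, 14]

The merge sort proceeds by recursively splitting the array and merging sorted halves.
After all merges, the sorted array is [3, 4, 7, 14].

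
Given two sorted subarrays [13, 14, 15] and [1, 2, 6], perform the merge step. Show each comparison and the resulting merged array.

Merging process:

Compare 13 vs 1: take 1 from right. Merged: [1]
Compare 13 vs 2: take 2 from right. Merged: [1, 2]
Compare 13 vs 6: take 6 from right. Merged: [1, 2, 6]
Append remaining from left: [13, 14, 15]. Merged: [1, 2, 6, 13, 14, 15]

Final merged array: [1, 2, 6, 13, 14, 15]
Total comparisons: 3

The merged array is [1, 2, 6, 13, 14, 15], requiring 3 comparisons. The merge step runs in O(n) time where n is the total number of elements.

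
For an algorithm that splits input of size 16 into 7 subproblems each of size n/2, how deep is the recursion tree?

For divide and conquer with division factor 2:

Problem sizes at each level:
Level 0: 16
Level 1: 8
Level 2: 4
Level 3: 2
Level 4: 1

The root is level 0 and the size-1 base case is level 4 (the tree spans levels 0 through 4, i.e. 5 levels counting the root), so the depth is the number of divisions: log_2(16) = 4

The recursion tree depth is log_2(16) = 4. At each level, the problem size is divided by 2, so it takes 4 divisions to reduce to a base case of size 1. The algorithm makes 7 recursive calls at each level.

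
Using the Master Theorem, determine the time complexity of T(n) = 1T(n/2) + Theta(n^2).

Master Theorem for T(n) = 1T(n/2) + O(n^2):

a = 1, b = 2, c = 2
log_b(a) = log_2(1) = 0.0000

Case 3: c = 2 > log_2(1) = 0.0000
T(n) = O(n^2) = O(n^2)

For T(n) = 1T(n/2) + O(n^2): log_2(1) = 0.0000. This is Case 3 of the Master Theorem (c > log_b(a), work dominated by root), giving O(n^2).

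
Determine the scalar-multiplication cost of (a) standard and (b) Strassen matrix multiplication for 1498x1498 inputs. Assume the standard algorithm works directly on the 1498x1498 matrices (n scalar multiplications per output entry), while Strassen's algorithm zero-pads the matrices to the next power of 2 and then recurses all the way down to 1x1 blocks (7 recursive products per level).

Matrix multiplication for 1498x1498 matrices:

Strassen's algorithm requires power-of-2 dimensions. Pad 1498x1498 to 2048x2048 (next power of 2).

Standard algorithm: 1498^3 = 3361517992 multiplications
Strassen's algorithm: 7^(log2(2048)) = 7^11 = 1977326743 multiplications
Savings: 3361517992 - 1977326743 = 1384191249 multiplications

Standard: 3361517992 multiplications (1498^3). Strassen: 1977326743 multiplications (7^11, after padding to 2048x2048). Strassen reduces 8 recursive multiplications to 7 at each level.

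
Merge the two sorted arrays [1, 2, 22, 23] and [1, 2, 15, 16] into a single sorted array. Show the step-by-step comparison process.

Merging process:

Compare 1 vs 1: take 1 from left. Merged: [1]
Compare 2 vs 1: take 1 from right. Merged: [1, 1]
Compare 2 vs 2: take 2 from left. Merged: [1, 1, 2]
Compare 22 vs 2: take 2 from right. Merged: [1, 1, 2, 2]
Compare 22 vs 15: take 15 from right. Merged: [1, 1, 2, 2, 15]
Compare 22 vs 16: take 16 from right. Merged: [1, 1, 2, 2, 15, 16]
Append remaining from left: [22, 23]. Merged: [1, 1, 2, 2, 15, 16, 22, 23]

Final merged array: [1, 1, 2, 2, 15, 16, 22, 23]
Total comparisons: 6

The merged array is [1, 1, 2, 2, 15, 16, 22, 23], requiring 6 comparisons. The merge step runs in O(n) time where n is the total number of elements.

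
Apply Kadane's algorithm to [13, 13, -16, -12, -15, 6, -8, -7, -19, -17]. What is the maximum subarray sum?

Using Kadane's algorithm on [13, 13, -16, -12, -15, 6, -8, -7, -19, -17]:

Scanning through the array:
Position 1 (value 13): max_ending_here = 26, max_so_far = 26
Position 2 (value -16): max_ending_here = 10, max_so_far = 26
Position 3 (value -12): max_ending_here = -2, max_so_far = 26
Position 4 (value -15): max_ending_here = -15, max_so_far = 26
Position 5 (value 6): max_ending_here = 6, max_so_far = 26
Position 6 (value -8): max_ending_here = -2, max_so_far = 26
Position 7 (value -7): max_ending_here = -7, max_so_far = 26
Position 8 (value -19): max_ending_here = -19, max_so_far = 26
Position 9 (value -17): max_ending_here = -17, max_so_far = 26

Maximum subarray: [13, 13]
Maximum sum: 26

The maximum subarray is [13, 13] with sum 26. This subarray runs from index 0 to index 1.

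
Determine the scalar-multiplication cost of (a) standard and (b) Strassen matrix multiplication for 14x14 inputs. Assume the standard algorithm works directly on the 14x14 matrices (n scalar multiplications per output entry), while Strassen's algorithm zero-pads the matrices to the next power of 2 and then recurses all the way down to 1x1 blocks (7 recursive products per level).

Matrix multiplication for 14x14 matrices:

Strassen's algorithm requires power-of-2 dimensions. Pad 14x14 to 16x16 (next power of 2).

Standard algorithm: 14^3 = 2744 multiplications
Strassen's algorithm: 7^(log2(16)) = 7^4 = 2401 multiplications
Savings: 2744 - 2401 = 343 multiplications

Standard: 2744 multiplications (14^3). Strassen: 2401 multiplications (7^4, after padding to 16x16). Strassen reduces 8 recursive multiplications to 7 at each level.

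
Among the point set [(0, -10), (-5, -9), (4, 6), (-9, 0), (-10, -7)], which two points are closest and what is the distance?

Computing all pairwise distances among 5 points:

d((0, -10), (-5, -9)) = 5.099 <-- minimum
d((0, -10), (4, 6)) = 16.4924
d((0, -10), (-9, 0)) = 13.4536
d((0, -10), (-10, -7)) = 10.4403
d((-5, -9), (4, 6)) = 17.4929
d((-5, -9), (-9, 0)) = 9.8489
d((-5, -9), (-10, -7)) = 5.3852
d((4, 6), (-9, 0)) = 14.3178
d((4, 6), (-10, -7)) = 19.105
d((-9, 0), (-10, -7)) = 7.0711

Closest pair: (0, -10) and (-5, -9) with distance 5.099

The closest pair is (0, -10) and (-5, -9) with Euclidean distance 5.099. For 5 points, brute-force pairwise comparison is shown above. For large n, the divide-and-conquer algorithm (sort by x, recurse on halves, check the dividing strip) achieves O(n log n).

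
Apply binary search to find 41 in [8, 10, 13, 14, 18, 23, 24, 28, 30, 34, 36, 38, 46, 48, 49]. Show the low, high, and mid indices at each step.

Binary search for 41 in [8, 10, 13, 14, 18, 23, 24, 28, 30, 34, 36, 38, 46, 48, 49]:

lo=0, hi=14, mid=7, arr[mid]=28 -> 28 < 41, search right half
lo=8, hi=14, mid=11, arr[mid]=38 -> 38 < 41, search right half
lo=12, hi=14, mid=13, arr[mid]=48 -> 48 > 41, search left half
lo=12, hi=12, mid=12, arr[mid]=46 -> 46 > 41, search left half
lo=12 > hi=11, target 41 not found

Binary search determines that 41 is not in the array after 4 comparisons. The search space was exhausted without finding the target.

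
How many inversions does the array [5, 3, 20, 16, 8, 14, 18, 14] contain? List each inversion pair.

Finding inversions in [5, 3, 20, 16, 8, 14, 18, 14]:

(0, 1): arr[0]=5 > arr[1]=3
(2, 3): arr[2]=20 > arr[3]=16
(2, 4): arr[2]=20 > arr[4]=8
(2, 5): arr[2]=20 > arr[5]=14
(2, 6): arr[2]=20 > arr[6]=18
(2, 7): arr[2]=20 > arr[7]=14
(3, 4): arr[3]=16 > arr[4]=8
(3, 5): arr[3]=16 > arr[5]=14
(3, 7): arr[3]=16 > arr[7]=14
(6, 7): arr[6]=18 > arr[7]=14

Total inversions: 10

The array has 10 inversion(s): (0,1), (2,3), (2,4), (2,5), (2,6), (2,7), (3,4), (3,5), (3,7), (6,7). Each pair (i,j) satisfies i < j and arr[i] > arr[j].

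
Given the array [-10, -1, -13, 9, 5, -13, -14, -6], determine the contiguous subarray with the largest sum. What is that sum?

Using Kadane's algorithm on [-10, -1, -13, 9, 5, -13, -14, -6]:

Scanning through the array:
Position 1 (value -1): max_ending_here = -1, max_so_far = -1
Position 2 (value -13): max_ending_here = -13, max_so_far = -1
Position 3 (value 9): max_ending_here = 9, max_so_far = 9
Position 4 (value 5): max_ending_here = 14, max_so_far = 14
Position 5 (value -13): max_ending_here = 1, max_so_far = 14
Position 6 (value -14): max_ending_here = -13, max_so_far = 14
Position 7 (value -6): max_ending_here = -6, max_so_far = 14

Maximum subarray: [9, 5]
Maximum sum: 14

The maximum subarray is [9, 5] with sum 14. This subarray runs from index 3 to index 4.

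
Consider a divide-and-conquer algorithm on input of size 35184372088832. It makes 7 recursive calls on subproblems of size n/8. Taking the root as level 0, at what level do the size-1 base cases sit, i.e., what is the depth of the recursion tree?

For divide and conquer with division factor 8:

Problem sizes at each level:
Level 0: 35184372088832
Level 1: 4398046511104
Level 2: 549755813888
Level 3: 68719476736
Level 4: 8589934592
Level 5: 1073741824
Level 6: 134217728
Level 7: 16777216
Level 8: 2097152
Level 9: 262144
Level 10: 32768
Level 11: 4096
Level 12: 512
Level 13: 64
Level 14: 8
Level 15: 1

The root is level 0 and the size-1 base case is level 15 (the tree spans levels 0 through 15, i.e. 16 levels counting the root), so the depth is the number of divisions: log_8(35184372088832) = 15

The recursion tree depth is log_8(35184372088832) = 15. At each level, the problem size is divided by 8, so it takes 15 divisions to reduce to a base case of size 1. The algorithm makes 7 recursive calls at each level.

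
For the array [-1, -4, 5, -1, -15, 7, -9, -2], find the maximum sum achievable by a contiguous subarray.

Using Kadane's algorithm on [-1, -4, 5, -1, -15, 7, -9, -2]:

Scanning through the array:
Position 1 (value -4): max_ending_here = -4, max_so_far = -1
Position 2 (value 5): max_ending_here = 5, max_so_far = 5
Position 3 (value -1): max_ending_here = 4, max_so_far = 5
Position 4 (value -15): max_ending_here = -11, max_so_far = 5
Position 5 (value 7): max_ending_here = 7, max_so_far = 7
Position 6 (value -9): max_ending_here = -2, max_so_far = 7
Position 7 (value -2): max_ending_here = -2, max_so_far = 7

Maximum subarray: [7]
Maximum sum: 7

The maximum subarray is [7] with sum 7. This subarray runs from index 5 to index 5.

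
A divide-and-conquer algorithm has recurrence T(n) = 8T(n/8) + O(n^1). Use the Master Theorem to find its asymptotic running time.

Master Theorem for T(n) = 8T(n/8) + O(n^1):

a = 8, b = 8, c = 1
log_b(a) = log_8(8) = 1.0000

Case 2: c = 1 = log_8(8) = 1.0000
T(n) = O(n^1 log n) = O(n log n)

For T(n) = 8T(n/8) + O(n^1): log_8(8) = 1.0000. This is Case 2 of the Master Theorem (c = log_b(a), equal work at all levels), giving O(n log n).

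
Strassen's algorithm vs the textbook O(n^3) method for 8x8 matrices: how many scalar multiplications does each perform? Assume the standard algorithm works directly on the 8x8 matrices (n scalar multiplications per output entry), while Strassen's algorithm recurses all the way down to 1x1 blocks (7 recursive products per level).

Matrix multiplication for 8x8 matrices:

Standard algorithm: 8^3 = 512 multiplications
Strassen's algorithm: 7^(log2(8)) = 7^3 = 343 multiplications
Savings: 512 - 343 = 169 multiplications

Standard: 512 multiplications (8^3). Strassen: 343 multiplications (7^3). Strassen reduces 8 recursive multiplications to 7 at each level.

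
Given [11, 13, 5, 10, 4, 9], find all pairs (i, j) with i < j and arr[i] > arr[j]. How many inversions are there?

Finding inversions in [11, 13, 5, 10, 4, 9]:

(0, 2): arr[0]=11 > arr[2]=5
(0, 3): arr[0]=11 > arr[3]=10
(0, 4): arr[0]=11 > arr[4]=4
(0, 5): arr[0]=11 > arr[5]=9
(1, 2): arr[1]=13 > arr[2]=5
(1, 3): arr[1]=13 > arr[3]=10
(1, 4): arr[1]=13 > arr[4]=4
(1, 5): arr[1]=13 > arr[5]=9
(2, 4): arr[2]=5 > arr[4]=4
(3, 4): arr[3]=10 > arr[4]=4
(3, 5): arr[3]=10 > arr[5]=9

Total inversions: 11

The array has 11 inversion(s): (0,2), (0,3), (0,4), (0,5), (1,2), (1,3), (1,4), (1,5), (2,4), (3,4), (3,5). Each pair (i,j) satisfies i < j and arr[i] > arr[j].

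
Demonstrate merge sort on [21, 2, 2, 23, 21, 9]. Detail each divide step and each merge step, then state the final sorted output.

Merge sort trace:

Split: [21, 2, 2, 23, 21, 9] -> [21, 2, 2] and [23, 21, 9]
  Split: [21, 2, 2] -> [21] and [2, 2]
    Split: [2, 2] -> [2] and [2]
    Merge: [2] + [2] -> [2, 2]
  Merge: [21] + [2, 2] -> [2, 2, 21]
  Split: [23, 21, 9] -> [23] and [21, 9]
    Split: [21, 9] -> [21] and [9]
    Merge: [21] + [9] -> [9, 21]
  Merge: [23] + [9, 21] -> [9, 21, 23]
Merge: [2, 2, 21] + [9, 21, 23] -> [2, 2, 9, 21, 21, 23]

Final sorted array: [2, 2, 9, 21, 21, 23]

The merge sort proceeds by recursively splitting the array and merging sorted halves.
After all merges, the sorted array is [2, 2, 9, 21, 21, 23].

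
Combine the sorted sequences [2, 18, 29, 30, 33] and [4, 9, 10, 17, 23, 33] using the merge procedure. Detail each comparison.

Merging process:

Compare 2 vs 4: take 2 from left. Merged: [2]
Compare 18 vs 4: take 4 from right. Merged: [2, 4]
Compare 18 vs 9: take 9 from right. Merged: [2, 4, 9]
Compare 18 vs 10: take 10 from right. Merged: [2, 4, 9, 10]
Compare 18 vs 17: take 17 from right. Merged: [2, 4, 9, 10, 17]
Compare 18 vs 23: take 18 from left. Merged: [2, 4, 9, 10, 17, 18]
Compare 29 vs 23: take 23 from right. Merged: [2, 4, 9, 10, 17, 18, 23]
Compare 29 vs 33: take 29 from left. Merged: [2, 4, 9, 10, 17, 18, 23, 29]
Compare 30 vs 33: take 30 from left. Merged: [2, 4, 9, 10, 17, 18, 23, 29, 30]
Compare 33 vs 33: take 33 from left. Merged: [2, 4, 9, 10, 17, 18, 23, 29, 30, 33]
Append remaining from right: [33]. Merged: [2, 4, 9, 10, 17, 18, 23, 29, 30, 33, 33]

Final merged array: [2, 4, 9, 10, 17, 18, 23, 29, 30, 33, 33]
Total comparisons: 10

The merged array is [2, 4, 9, 10, 17, 18, 23, 29, 30, 33, 33], requiring 10 comparisons. The merge step runs in O(n) time where n is the total number of elements.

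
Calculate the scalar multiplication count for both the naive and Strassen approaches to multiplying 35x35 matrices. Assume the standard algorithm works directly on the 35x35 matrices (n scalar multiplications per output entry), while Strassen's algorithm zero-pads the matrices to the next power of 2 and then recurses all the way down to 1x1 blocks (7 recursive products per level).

Matrix multiplication for 35x35 matrices:

Strassen's algorithm requires power-of-2 dimensions. Pad 35x35 to 64x64 (next power of 2).

Standard algorithm: 35^3 = 42875 multiplications
Strassen's algorithm: 7^(log2(64)) = 7^6 = 117649 multiplications
Difference: 42875 - 117649 = -74774 (Strassen uses MORE here due to padding overhead — for small or just-over-power-of-2 n, padding can outweigh the per-level savings)

Standard: 42875 multiplications (35^3). Strassen: 117649 multiplications (7^6, after padding to 64x64). Strassen reduces 8 recursive multiplications to 7 at each level.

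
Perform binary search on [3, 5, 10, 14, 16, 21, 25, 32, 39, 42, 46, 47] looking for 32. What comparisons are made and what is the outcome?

Binary search for 32 in [3, 5, 10, 14, 16, 21, 25, 32, 39, 42, 46, 47]:

lo=0, hi=11, mid=5, arr[mid]=21 -> 21 < 32, search right half
lo=6, hi=11, mid=8, arr[mid]=39 -> 39 > 32, search left half
lo=6, hi=7, mid=6, arr[mid]=25 -> 25 < 32, search right half
lo=7, hi=7, mid=7, arr[mid]=32 -> Found target at index 7!

Binary search finds 32 at index 7 after 4 comparisons. The search repeatedly halves the search space by comparing with the middle element.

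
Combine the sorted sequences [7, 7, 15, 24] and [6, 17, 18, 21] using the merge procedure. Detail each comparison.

Merging process:

Compare 7 vs 6: take 6 from right. Merged: [6]
Compare 7 vs 17: take 7 from left. Merged: [6, 7]
Compare 7 vs 17: take 7 from left. Merged: [6, 7, 7]
Compare 15 vs 17: take 15 from left. Merged: [6, 7, 7, 15]
Compare 24 vs 17: take 17 from right. Merged: [6, 7, 7, 15, 17]
Compare 24 vs 18: take 18 from right. Merged: [6, 7, 7, 15, 17, 18]
Compare 24 vs 21: take 21 from right. Merged: [6, 7, 7, 15, 17, 18, 21]
Append remaining from left: [24]. Merged: [6, 7, 7, 15, 17, 18, 21, 24]

Final merged array: [6, 7, 7, 15, 17, 18, 21, 24]
Total comparisons: 7

The merged array is [6, 7, 7, 15, 17, 18, 21, 24], requiring 7 comparisons. The merge step runs in O(n) time where n is the total number of elements.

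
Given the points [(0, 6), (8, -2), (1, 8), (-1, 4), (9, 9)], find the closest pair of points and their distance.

Computing all pairwise distances among 5 points:

d((0, 6), (8, -2)) = 11.3137
d((0, 6), (1, 8)) = 2.2361 <-- minimum
d((0, 6), (-1, 4)) = 2.2361 <-- minimum
d((0, 6), (9, 9)) = 9.4868
d((8, -2), (1, 8)) = 12.2066
d((8, -2), (-1, 4)) = 10.8167
d((8, -2), (9, 9)) = 11.0454
d((1, 8), (-1, 4)) = 4.4721
d((1, 8), (9, 9)) = 8.0623
d((-1, 4), (9, 9)) = 11.1803

Minimum distance: 2.2361 (tie among 2 pairs: (0, 6) and (1, 8); (0, 6) and (-1, 4))

The minimum Euclidean distance is 2.2361. There is a tie: 2 pairs achieve this minimum — (0, 6) and (1, 8); (0, 6) and (-1, 4). Any of these is a valid closest pair. For 5 points, brute-force pairwise comparison is shown above. For large n, the divide-and-conquer algorithm (sort by x, recurse on halves, check the dividing strip) achieves O(n log n).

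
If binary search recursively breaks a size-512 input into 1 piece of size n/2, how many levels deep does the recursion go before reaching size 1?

For divide and conquer with division factor 2:

Problem sizes at each level:
Level 0: 512
Level 1: 256
Level 2: 128
Level 3: 64
Level 4: 32
Level 5: 16
Level 6: 8
Level 7: 4
Level 8: 2
Level 9: 1

The root is level 0 and the size-1 base case is level 9 (the tree spans levels 0 through 9, i.e. 10 levels counting the root), so the depth is the number of divisions: log_2(512) = 9

The recursion tree depth is log_2(512) = 9. At each level, the problem size is divided by 2, so it takes 9 divisions to reduce to a base case of size 1. The algorithm makes 1 recursive call at each level.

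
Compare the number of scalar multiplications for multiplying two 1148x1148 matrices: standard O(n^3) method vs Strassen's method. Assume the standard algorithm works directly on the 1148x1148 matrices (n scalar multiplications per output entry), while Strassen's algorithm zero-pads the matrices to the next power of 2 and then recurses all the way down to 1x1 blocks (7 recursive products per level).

Matrix multiplication for 1148x1148 matrices:

Strassen's algorithm requires power-of-2 dimensions. Pad 1148x1148 to 2048x2048 (next power of 2).

Standard algorithm: 1148^3 = 1512953792 multiplications
Strassen's algorithm: 7^(log2(2048)) = 7^11 = 1977326743 multiplications
Difference: 1512953792 - 1977326743 = -464372951 (Strassen uses MORE here due to padding overhead — for small or just-over-power-of-2 n, padding can outweigh the per-level savings)

Standard: 1512953792 multiplications (1148^3). Strassen: 1977326743 multiplications (7^11, after padding to 2048x2048). Strassen reduces 8 recursive multiplications to 7 at each level.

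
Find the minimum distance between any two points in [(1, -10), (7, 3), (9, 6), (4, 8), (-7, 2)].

Computing all pairwise distances among 5 points:

d((1, -10), (7, 3)) = 14.3178
d((1, -10), (9, 6)) = 17.8885
d((1, -10), (4, 8)) = 18.2483
d((1, -10), (-7, 2)) = 14.4222
d((7, 3), (9, 6)) = 3.6056 <-- minimum
d((7, 3), (4, 8)) = 5.831
d((7, 3), (-7, 2)) = 14.0357
d((9, 6), (4, 8)) = 5.3852
d((9, 6), (-7, 2)) = 16.4924
d((4, 8), (-7, 2)) = 12.53

Closest pair: (7, 3) and (9, 6) with distance 3.6056

The closest pair is (7, 3) and (9, 6) with Euclidean distance 3.6056. For 5 points, brute-force pairwise comparison is shown above. For large n, the divide-and-conquer algorithm (sort by x, recurse on halves, check the dividing strip) achieves O(n log n).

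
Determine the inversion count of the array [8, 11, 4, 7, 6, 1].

Finding inversions in [8, 11, 4, 7, 6, 1]:

(0, 2): arr[0]=8 > arr[2]=4
(0, 3): arr[0]=8 > arr[3]=7
(0, 4): arr[0]=8 > arr[4]=6
(0, 5): arr[0]=8 > arr[5]=1
(1, 2): arr[1]=11 > arr[2]=4
(1, 3): arr[1]=11 > arr[3]=7
(1, 4): arr[1]=11 > arr[4]=6
(1, 5): arr[1]=11 > arr[5]=1
(2, 5): arr[2]=4 > arr[5]=1
(3, 4): arr[3]=7 > arr[4]=6
(3, 5): arr[3]=7 > arr[5]=1
(4, 5): arr[4]=6 > arr[5]=1

Total inversions: 12

The array has 12 inversion(s): (0,2), (0,3), (0,4), (0,5), (1,2), (1,3), (1,4), (1,5), (2,5), (3,4), (3,5), (4,5). Each pair (i,j) satisfies i < j and arr[i] > arr[j].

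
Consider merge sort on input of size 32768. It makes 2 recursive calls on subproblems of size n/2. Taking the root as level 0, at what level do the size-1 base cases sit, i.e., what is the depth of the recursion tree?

For divide and conquer with division factor 2:

Problem sizes at each level:
Level 0: 32768
Level 1: 16384
Level 2: 8192
Level 3: 4096
Level 4: 2048
Level 5: 1024
Level 6: 512
Level 7: 256
Level 8: 128
Level 9: 64
Level 10: 32
Level 11: 16
Level 12: 8
Level 13: 4
Level 14: 2
Level 15: 1

The root is level 0 and the size-1 base case is level 15 (the tree spans levels 0 through 15, i.e. 16 levels counting the root), so the depth is the number of divisions: log_2(32768) = 15

The recursion tree depth is log_2(32768) = 15. At each level, the problem size is divided by 2, so it takes 15 divisions to reduce to a base case of size 1. The algorithm makes 2 recursive calls at each level.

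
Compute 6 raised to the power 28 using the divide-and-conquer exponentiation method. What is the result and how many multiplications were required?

Computing 6^28 by squaring (build up from 6^1; each line after the first costs one multiplication):

6^1 = 6
6^2 = (6^1)^2 = 6^2 = 36
6^3 = 6 * 6^2 = 6 * 36 = 216
6^6 = (6^3)^2 = 216^2 = 46656
6^7 = 6 * 6^6 = 6 * 46656 = 279936
6^14 = (6^7)^2 = 279936^2 = 78364164096
6^28 = (6^14)^2 = 78364164096^2 = 6140942214464815497216

Result: 6140942214464815497216
Multiplications needed: 6 (6 lines after 6^1)

6^28 = 6140942214464815497216. Using exponentiation by squaring, this requires 6 multiplications. The key idea: if the exponent is even, square the half-power; if odd, multiply by the base once.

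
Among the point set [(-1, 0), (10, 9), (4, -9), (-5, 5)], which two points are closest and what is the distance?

Computing all pairwise distances among 4 points:

d((-1, 0), (10, 9)) = 14.2127
d((-1, 0), (4, -9)) = 10.2956
d((-1, 0), (-5, 5)) = 6.4031 <-- minimum
d((10, 9), (4, -9)) = 18.9737
d((10, 9), (-5, 5)) = 15.5242
d((4, -9), (-5, 5)) = 16.6433

Closest pair: (-1, 0) and (-5, 5) with distance 6.4031

The closest pair is (-1, 0) and (-5, 5) with Euclidean distance 6.4031. For 4 points, brute-force pairwise comparison is shown above. For large n, the divide-and-conquer algorithm (sort by x, recurse on halves, check the dividing strip) achieves O(n log n).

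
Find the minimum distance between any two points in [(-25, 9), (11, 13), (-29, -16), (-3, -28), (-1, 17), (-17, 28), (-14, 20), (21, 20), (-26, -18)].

Computing all pairwise distances among 9 points:

d((-25, 9), (11, 13)) = 36.2215
d((-25, 9), (-29, -16)) = 25.318
d((-25, 9), (-3, -28)) = 43.0465
d((-25, 9), (-1, 17)) = 25.2982
d((-25, 9), (-17, 28)) = 20.6155
d((-25, 9), (-14, 20)) = 15.5563
d((-25, 9), (21, 20)) = 47.2969
d((-25, 9), (-26, -18)) = 27.0185
d((11, 13), (-29, -16)) = 49.4065
d((11, 13), (-3, -28)) = 43.3244
d((11, 13), (-1, 17)) = 12.6491
d((11, 13), (-17, 28)) = 31.7648
d((11, 13), (-14, 20)) = 25.9615
d((11, 13), (21, 20)) = 12.2066
d((11, 13), (-26, -18)) = 48.2701
d((-29, -16), (-3, -28)) = 28.6356
d((-29, -16), (-1, 17)) = 43.2782
d((-29, -16), (-17, 28)) = 45.607
d((-29, -16), (-14, 20)) = 39.0
d((-29, -16), (21, 20)) = 61.6117
d((-29, -16), (-26, -18)) = 3.6056 <-- minimum
d((-3, -28), (-1, 17)) = 45.0444
d((-3, -28), (-17, 28)) = 57.7235
d((-3, -28), (-14, 20)) = 49.2443
d((-3, -28), (21, 20)) = 53.6656
d((-3, -28), (-26, -18)) = 25.0799
d((-1, 17), (-17, 28)) = 19.4165
d((-1, 17), (-14, 20)) = 13.3417
d((-1, 17), (21, 20)) = 22.2036
d((-1, 17), (-26, -18)) = 43.0116
d((-17, 28), (-14, 20)) = 8.544
d((-17, 28), (21, 20)) = 38.833
d((-17, 28), (-26, -18)) = 46.8722
d((-14, 20), (21, 20)) = 35.0
d((-14, 20), (-26, -18)) = 39.8497
d((21, 20), (-26, -18)) = 60.4401

Closest pair: (-29, -16) and (-26, -18) with distance 3.6056

The closest pair is (-29, -16) and (-26, -18) with Euclidean distance 3.6056. For 9 points, brute-force pairwise comparison is shown above. For large n, the divide-and-conquer algorithm (sort by x, recurse on halves, check the dividing strip) achieves O(n log n).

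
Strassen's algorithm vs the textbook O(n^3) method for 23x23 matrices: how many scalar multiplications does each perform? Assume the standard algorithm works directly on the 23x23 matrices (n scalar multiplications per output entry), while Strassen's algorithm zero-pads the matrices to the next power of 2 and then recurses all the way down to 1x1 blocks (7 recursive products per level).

Matrix multiplication for 23x23 matrices:

Strassen's algorithm requires power-of-2 dimensions. Pad 23x23 to 32x32 (next power of 2).

Standard algorithm: 23^3 = 12167 multiplications
Strassen's algorithm: 7^(log2(32)) = 7^5 = 16807 multiplications
Difference: 12167 - 16807 = -4640 (Strassen uses MORE here due to padding overhead — for small or just-over-power-of-2 n, padding can outweigh the per-level savings)

Standard: 12167 multiplications (23^3). Strassen: 16807 multiplications (7^5, after padding to 32x32). Strassen reduces 8 recursive multiplications to 7 at each level.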